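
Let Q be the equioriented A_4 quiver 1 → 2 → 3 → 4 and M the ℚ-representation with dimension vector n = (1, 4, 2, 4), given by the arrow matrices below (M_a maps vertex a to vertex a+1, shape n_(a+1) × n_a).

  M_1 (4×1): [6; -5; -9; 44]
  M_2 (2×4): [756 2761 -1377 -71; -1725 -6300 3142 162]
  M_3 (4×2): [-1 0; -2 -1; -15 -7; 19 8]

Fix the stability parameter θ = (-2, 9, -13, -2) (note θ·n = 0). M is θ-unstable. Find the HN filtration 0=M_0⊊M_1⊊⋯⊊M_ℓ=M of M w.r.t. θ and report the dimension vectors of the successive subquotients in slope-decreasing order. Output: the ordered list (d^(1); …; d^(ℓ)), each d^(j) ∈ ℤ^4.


Via rank(M_{q-1}∘⋯∘M_p): M ≅ I[1,2], I[2,2], I[2,4]^2, I[4,4]^2.
μ_θ-semistable layers: μ^(1)=9; μ^(2)=-2

((0, 2, 0, 0); (1, 2, 2, 4))


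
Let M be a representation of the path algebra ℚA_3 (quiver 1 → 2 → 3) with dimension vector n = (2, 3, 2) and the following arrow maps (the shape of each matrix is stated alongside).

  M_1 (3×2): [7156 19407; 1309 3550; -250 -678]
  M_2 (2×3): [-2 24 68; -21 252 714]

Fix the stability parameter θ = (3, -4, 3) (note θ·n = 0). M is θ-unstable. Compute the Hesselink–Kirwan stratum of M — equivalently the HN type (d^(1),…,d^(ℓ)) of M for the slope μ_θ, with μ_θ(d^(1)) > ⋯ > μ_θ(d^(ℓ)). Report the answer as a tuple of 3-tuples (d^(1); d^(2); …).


Interval decomposition of M: I[1,2], I[1,3], I[2,2], I[3,3].
HN type (ℓ=3): μ^(1)=3; μ^(2)=-1/2; μ^(3)=-4

((0, 0, 2); (2, 2, 0); (0, 1, 0))


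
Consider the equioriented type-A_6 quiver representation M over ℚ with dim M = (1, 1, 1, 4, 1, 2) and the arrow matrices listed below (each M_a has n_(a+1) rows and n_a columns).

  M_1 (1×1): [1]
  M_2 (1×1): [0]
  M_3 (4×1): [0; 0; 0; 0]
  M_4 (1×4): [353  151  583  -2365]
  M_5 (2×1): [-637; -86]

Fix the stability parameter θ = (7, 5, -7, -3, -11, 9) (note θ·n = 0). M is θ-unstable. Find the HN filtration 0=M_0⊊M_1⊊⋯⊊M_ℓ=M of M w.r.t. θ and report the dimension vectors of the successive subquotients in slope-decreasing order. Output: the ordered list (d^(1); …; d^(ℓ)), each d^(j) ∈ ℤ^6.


Interval decomposition of M: I[1,2], I[3,3], I[4,4]^3, I[4,6], I[6,6].
HN type (ℓ=4): μ^(1)=9; μ^(2)=6; μ^(3)=-3; μ^(4)=-7

((0, 0, 0, 0, 0, 2); (1, 1, 0, 0, 0, 0); (0, 0, 0, 3, 0, 0); (0, 0, 1, 1, 1, 0))


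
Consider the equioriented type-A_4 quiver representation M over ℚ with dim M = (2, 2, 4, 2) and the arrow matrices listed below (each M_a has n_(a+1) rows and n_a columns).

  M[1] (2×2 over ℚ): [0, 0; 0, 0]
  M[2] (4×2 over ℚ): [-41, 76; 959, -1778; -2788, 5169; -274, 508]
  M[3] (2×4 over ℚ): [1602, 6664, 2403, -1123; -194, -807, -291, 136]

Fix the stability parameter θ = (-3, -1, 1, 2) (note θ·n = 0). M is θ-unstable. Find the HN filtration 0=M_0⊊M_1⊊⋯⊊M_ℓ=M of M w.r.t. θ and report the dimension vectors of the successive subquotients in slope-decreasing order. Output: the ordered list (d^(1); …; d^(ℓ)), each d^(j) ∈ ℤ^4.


Barcode: M ≅ I[1,1]^2, I[2,4]^2, I[3,3]^2. HN layers by μ_θ (4 steps, strictly decreasing):
  μ^(1)=2; μ^(2)=1; μ^(3)=-1; μ^(4)=-3

((0, 0, 0, 2); (0, 0, 4, 0); (0, 2, 0, 0); (2, 0, 0, 0))


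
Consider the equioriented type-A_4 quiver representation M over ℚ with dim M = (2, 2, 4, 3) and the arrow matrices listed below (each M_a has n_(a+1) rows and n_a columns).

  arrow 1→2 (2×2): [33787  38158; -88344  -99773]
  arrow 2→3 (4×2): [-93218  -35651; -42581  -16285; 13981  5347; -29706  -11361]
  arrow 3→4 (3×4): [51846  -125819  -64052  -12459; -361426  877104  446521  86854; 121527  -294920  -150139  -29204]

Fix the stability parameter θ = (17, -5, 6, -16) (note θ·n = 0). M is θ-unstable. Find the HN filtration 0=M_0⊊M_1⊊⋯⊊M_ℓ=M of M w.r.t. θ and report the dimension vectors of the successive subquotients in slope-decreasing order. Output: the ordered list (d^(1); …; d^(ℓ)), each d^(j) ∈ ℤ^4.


Barcode: M ≅ I[1,4]^2, I[3,3], I[3,4]. HN layers by μ_θ (3 steps, strictly decreasing):
  μ^(1)=6; μ^(2)=1/2; μ^(3)=-5

((0, 0, 1, 0); (2, 2, 2, 2); (0, 0, 1, 1))


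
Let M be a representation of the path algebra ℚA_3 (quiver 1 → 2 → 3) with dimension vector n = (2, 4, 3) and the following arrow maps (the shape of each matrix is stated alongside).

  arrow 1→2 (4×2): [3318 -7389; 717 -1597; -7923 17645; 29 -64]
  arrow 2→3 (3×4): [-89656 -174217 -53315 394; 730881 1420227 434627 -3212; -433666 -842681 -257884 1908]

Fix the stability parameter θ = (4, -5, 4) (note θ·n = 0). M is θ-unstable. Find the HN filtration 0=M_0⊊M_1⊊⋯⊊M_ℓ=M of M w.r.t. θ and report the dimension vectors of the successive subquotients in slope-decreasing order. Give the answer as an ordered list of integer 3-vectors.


Barcode: M ≅ I[1,3]^2, I[2,2], I[2,3]. HN layers by μ_θ (3 steps, strictly decreasing):
  μ^(1)=4; μ^(2)=-1/2; μ^(3)=-5

((0, 0, 3); (2, 2, 0); (0, 2, 0))


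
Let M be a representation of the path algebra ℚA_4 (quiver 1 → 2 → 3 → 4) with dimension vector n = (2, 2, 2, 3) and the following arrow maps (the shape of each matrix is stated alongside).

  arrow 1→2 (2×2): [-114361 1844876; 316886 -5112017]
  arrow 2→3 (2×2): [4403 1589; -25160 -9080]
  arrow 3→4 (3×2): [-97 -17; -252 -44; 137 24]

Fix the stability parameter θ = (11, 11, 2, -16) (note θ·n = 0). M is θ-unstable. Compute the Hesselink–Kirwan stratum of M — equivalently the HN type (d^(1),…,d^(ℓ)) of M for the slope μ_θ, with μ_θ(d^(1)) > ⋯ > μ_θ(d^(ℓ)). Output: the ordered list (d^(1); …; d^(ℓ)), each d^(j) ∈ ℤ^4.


Interval decomposition of M: I[1,2], I[1,4], I[3,4], I[4,4].
HN type (ℓ=4): μ^(1)=11; μ^(2)=2; μ^(3)=-7; μ^(4)=-16

((1, 1, 0, 0); (1, 1, 1, 1); (0, 0, 1, 1); (0, 0, 0, 1))


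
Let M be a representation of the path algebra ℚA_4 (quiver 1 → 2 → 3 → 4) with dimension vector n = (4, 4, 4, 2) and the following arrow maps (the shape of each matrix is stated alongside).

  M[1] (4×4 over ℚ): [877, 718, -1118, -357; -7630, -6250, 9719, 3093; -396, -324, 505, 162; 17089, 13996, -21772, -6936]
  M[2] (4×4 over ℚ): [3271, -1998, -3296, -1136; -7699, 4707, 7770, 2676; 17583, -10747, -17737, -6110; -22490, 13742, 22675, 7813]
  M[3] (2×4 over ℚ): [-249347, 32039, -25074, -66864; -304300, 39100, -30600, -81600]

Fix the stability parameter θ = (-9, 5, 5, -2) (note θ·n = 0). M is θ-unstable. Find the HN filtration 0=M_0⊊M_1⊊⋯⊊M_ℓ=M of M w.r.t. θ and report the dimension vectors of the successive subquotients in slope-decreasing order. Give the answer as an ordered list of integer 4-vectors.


Via rank(M_{q-1}∘⋯∘M_p): M ≅ I[1,1], I[1,3]^2, I[1,4], I[2,3], I[4,4].
μ_θ-semistable layers: μ^(1)=5; μ^(2)=8/3; μ^(3)=-2; μ^(4)=-9

((0, 3, 3, 0); (0, 1, 1, 1); (0, 0, 0, 1); (4, 0, 0, 0))


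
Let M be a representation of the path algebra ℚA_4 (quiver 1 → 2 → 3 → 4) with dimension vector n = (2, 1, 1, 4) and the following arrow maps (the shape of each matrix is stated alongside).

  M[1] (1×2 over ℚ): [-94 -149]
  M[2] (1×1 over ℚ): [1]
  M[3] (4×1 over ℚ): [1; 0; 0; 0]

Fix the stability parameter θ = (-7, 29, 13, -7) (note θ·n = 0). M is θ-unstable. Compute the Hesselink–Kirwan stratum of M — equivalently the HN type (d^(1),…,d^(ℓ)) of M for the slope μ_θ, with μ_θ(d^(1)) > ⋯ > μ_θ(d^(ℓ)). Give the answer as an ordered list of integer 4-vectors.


Via rank(M_{q-1}∘⋯∘M_p): M ≅ I[1,1], I[1,4], I[4,4]^3.
μ_θ-semistable layers: μ^(1)=35/3; μ^(2)=-7

((0, 1, 1, 1); (2, 0, 0, 3))


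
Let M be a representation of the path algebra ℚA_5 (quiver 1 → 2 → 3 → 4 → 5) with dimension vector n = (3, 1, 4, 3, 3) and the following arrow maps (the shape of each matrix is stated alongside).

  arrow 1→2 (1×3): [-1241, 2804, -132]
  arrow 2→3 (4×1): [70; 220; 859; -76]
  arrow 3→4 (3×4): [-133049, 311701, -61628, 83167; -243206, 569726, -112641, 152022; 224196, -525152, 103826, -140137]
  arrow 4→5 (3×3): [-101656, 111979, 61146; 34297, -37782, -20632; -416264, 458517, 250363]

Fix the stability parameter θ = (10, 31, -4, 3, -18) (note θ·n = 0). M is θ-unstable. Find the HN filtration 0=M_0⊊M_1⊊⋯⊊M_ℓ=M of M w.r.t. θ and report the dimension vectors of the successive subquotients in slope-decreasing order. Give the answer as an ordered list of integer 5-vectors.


Barcode: M ≅ I[1,1]^2, I[1,5], I[3,3], I[3,5]^2. HN layers by μ_θ (4 steps, strictly decreasing):
  μ^(1)=10; μ^(2)=22/5; μ^(3)=-4; μ^(4)=-19/3

((2, 0, 0, 0, 0); (1, 1, 1, 1, 1); (0, 0, 1, 0, 0); (0, 0, 2, 2, 2))


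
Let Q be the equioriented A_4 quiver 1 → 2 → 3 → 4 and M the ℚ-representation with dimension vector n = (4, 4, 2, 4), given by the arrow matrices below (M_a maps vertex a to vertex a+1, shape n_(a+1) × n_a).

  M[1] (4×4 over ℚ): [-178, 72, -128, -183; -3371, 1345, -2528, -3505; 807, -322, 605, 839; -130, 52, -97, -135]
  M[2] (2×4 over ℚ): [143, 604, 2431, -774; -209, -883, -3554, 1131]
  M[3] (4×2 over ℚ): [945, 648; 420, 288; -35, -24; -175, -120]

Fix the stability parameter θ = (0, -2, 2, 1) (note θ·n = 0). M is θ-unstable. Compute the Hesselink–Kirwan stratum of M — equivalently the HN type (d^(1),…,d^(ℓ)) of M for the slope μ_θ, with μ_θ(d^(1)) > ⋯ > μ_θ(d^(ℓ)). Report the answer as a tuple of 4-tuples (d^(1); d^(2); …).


Barcode: M ≅ I[1,2]^2, I[1,3], I[1,4], I[4,4]^3. HN layers by μ_θ (4 steps, strictly decreasing):
  μ^(1)=2; μ^(2)=3/2; μ^(3)=1; μ^(4)=-1

((0, 0, 1, 0); (0, 0, 1, 1); (0, 0, 0, 3); (4, 4, 0, 0))


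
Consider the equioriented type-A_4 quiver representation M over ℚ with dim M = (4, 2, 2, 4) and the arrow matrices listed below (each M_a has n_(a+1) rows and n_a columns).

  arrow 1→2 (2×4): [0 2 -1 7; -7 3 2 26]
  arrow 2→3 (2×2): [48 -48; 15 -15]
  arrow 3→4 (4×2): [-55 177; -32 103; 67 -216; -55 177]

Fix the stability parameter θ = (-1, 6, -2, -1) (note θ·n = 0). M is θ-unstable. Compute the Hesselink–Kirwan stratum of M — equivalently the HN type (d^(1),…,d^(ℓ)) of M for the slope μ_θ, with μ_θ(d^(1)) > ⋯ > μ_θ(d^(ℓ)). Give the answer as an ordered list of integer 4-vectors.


Via rank(M_{q-1}∘⋯∘M_p): M ≅ I[1,1]^2, I[1,2], I[1,4], I[3,4], I[4,4]^2.
μ_θ-semistable layers: μ^(1)=6; μ^(2)=1; μ^(3)=-1; μ^(4)=-2

((0, 1, 0, 0); (0, 1, 1, 1); (4, 0, 0, 3); (0, 0, 1, 0))


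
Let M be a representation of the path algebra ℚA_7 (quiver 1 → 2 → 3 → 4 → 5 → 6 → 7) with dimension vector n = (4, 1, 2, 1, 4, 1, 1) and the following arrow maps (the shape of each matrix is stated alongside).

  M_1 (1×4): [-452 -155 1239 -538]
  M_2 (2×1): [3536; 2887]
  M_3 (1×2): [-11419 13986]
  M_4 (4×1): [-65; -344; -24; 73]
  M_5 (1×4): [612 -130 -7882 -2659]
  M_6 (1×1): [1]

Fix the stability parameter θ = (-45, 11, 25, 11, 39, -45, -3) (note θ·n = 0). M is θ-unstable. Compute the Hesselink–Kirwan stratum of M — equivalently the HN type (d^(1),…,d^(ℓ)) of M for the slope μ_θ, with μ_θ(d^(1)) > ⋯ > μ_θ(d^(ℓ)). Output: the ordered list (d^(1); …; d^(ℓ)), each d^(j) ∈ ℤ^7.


Interval decomposition of M: I[1,1]^3, I[1,7], I[3,3], I[5,5]^3.
HN type (ℓ=4): μ^(1)=39; μ^(2)=25; μ^(3)=19/3; μ^(4)=-45

((0, 0, 0, 0, 3, 0, 0); (0, 0, 1, 0, 0, 0, 0); (0, 1, 1, 1, 1, 1, 1); (4, 0, 0, 0, 0, 0, 0))


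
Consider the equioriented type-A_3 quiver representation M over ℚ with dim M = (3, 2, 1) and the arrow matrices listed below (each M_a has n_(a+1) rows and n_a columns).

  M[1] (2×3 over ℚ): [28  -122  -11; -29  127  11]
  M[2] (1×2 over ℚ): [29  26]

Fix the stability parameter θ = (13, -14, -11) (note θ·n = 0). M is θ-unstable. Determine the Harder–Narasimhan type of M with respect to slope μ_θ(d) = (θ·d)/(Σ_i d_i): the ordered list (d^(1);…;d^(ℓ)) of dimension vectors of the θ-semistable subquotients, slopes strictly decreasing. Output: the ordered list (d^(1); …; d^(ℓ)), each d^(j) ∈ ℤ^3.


Barcode: M ≅ I[1,1], I[1,2], I[1,3]. HN layers by μ_θ (3 steps, strictly decreasing):
  μ^(1)=13; μ^(2)=-1/2; μ^(3)=-4

((1, 0, 0); (1, 1, 0); (1, 1, 1))


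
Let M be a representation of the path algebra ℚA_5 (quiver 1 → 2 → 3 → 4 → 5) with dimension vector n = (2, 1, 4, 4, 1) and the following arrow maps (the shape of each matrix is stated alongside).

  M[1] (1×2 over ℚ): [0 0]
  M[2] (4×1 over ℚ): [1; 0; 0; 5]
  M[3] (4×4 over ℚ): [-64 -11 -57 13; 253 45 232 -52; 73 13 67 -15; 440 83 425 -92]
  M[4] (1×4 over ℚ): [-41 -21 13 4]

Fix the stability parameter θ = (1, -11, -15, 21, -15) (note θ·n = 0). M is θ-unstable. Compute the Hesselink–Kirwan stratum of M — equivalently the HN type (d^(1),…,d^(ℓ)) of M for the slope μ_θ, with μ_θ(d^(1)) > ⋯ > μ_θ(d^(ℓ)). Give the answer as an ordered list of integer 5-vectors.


Barcode: M ≅ I[1,1]^2, I[2,4], I[3,4]^2, I[3,5]. HN layers by μ_θ (5 steps, strictly decreasing):
  μ^(1)=21; μ^(2)=3; μ^(3)=1; μ^(4)=-13; μ^(5)=-15

((0, 0, 0, 3, 0); (0, 0, 0, 1, 1); (2, 0, 0, 0, 0); (0, 1, 1, 0, 0); (0, 0, 3, 0, 0))


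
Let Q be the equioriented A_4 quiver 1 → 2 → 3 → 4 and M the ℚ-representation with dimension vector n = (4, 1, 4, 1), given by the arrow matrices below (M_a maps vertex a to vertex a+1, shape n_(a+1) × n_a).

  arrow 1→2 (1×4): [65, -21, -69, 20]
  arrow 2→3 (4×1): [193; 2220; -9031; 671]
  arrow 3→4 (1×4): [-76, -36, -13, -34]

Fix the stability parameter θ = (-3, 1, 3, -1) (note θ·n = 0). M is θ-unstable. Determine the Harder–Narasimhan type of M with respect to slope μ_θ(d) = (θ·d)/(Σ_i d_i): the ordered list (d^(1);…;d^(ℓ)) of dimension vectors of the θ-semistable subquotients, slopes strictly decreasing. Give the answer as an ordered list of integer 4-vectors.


Barcode: M ≅ I[1,1]^3, I[1,4], I[3,3]^3. HN layers by μ_θ (3 steps, strictly decreasing):
  μ^(1)=3; μ^(2)=1; μ^(3)=-3

((0, 0, 3, 0); (0, 1, 1, 1); (4, 0, 0, 0))


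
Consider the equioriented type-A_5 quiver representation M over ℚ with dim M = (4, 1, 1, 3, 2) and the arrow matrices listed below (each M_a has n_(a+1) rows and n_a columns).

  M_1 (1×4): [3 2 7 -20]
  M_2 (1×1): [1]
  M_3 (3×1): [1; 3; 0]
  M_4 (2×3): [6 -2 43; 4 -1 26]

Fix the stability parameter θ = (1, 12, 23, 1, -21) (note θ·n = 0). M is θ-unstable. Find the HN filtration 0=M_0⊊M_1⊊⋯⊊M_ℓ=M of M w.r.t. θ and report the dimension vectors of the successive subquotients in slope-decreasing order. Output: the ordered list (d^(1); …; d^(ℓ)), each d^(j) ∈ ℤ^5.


Interval decomposition of M: I[1,1]^3, I[1,5], I[4,4], I[4,5].
HN type (ℓ=3): μ^(1)=15/4; μ^(2)=1; μ^(3)=-10

((0, 1, 1, 1, 1); (4, 0, 0, 1, 0); (0, 0, 0, 1, 1))


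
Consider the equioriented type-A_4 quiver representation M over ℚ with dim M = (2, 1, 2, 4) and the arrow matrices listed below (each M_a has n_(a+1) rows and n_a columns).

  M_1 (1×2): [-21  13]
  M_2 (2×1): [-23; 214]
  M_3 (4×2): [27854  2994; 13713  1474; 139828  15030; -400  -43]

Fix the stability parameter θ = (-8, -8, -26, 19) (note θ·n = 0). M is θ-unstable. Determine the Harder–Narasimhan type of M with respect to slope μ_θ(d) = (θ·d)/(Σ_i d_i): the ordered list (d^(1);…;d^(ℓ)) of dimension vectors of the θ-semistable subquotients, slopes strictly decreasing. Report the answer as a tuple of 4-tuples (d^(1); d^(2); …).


Interval decomposition of M: I[1,1], I[1,4], I[3,4], I[4,4]^2.
HN type (ℓ=4): μ^(1)=19; μ^(2)=-8; μ^(3)=-14; μ^(4)=-26

((0, 0, 0, 4); (1, 0, 0, 0); (1, 1, 1, 0); (0, 0, 1, 0))


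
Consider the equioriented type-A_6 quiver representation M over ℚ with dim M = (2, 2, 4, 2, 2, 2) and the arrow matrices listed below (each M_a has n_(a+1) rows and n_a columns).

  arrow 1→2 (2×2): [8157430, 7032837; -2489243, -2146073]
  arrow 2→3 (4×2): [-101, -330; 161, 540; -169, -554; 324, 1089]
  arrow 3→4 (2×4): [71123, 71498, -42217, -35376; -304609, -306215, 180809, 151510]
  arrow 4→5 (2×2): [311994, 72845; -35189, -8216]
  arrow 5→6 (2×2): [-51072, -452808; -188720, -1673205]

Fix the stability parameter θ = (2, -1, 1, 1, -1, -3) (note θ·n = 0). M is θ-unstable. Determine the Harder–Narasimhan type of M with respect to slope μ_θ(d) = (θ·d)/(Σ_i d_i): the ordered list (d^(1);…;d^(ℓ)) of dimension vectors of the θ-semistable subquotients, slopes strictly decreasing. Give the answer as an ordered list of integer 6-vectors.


Via rank(M_{q-1}∘⋯∘M_p): M ≅ I[1,5], I[1,6], I[3,3]^2, I[6,6].
μ_θ-semistable layers: μ^(1)=1; μ^(2)=2/5; μ^(3)=-1/6; μ^(4)=-3

((0, 0, 2, 0, 0, 0); (1, 1, 1, 1, 1, 0); (1, 1, 1, 1, 1, 1); (0, 0, 0, 0, 0, 1))


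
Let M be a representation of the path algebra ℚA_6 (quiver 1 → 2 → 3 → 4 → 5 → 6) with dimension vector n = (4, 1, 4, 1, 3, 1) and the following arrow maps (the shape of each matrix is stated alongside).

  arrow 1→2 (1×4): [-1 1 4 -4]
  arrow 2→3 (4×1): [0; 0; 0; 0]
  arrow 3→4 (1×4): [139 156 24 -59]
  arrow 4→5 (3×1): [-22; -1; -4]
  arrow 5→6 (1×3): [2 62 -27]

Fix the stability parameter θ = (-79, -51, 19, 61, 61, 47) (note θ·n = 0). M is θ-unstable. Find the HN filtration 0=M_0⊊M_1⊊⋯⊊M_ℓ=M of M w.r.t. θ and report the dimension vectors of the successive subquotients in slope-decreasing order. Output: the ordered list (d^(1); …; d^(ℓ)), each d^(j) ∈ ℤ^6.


Barcode: M ≅ I[1,1]^3, I[1,2], I[3,3]^3, I[3,6], I[5,5]^2. HN layers by μ_θ (5 steps, strictly decreasing):
  μ^(1)=61; μ^(2)=169/3; μ^(3)=19; μ^(4)=-51; μ^(5)=-79

((0, 0, 0, 0, 2, 0); (0, 0, 0, 1, 1, 1); (0, 0, 4, 0, 0, 0); (0, 1, 0, 0, 0, 0); (4, 0, 0, 0, 0, 0))


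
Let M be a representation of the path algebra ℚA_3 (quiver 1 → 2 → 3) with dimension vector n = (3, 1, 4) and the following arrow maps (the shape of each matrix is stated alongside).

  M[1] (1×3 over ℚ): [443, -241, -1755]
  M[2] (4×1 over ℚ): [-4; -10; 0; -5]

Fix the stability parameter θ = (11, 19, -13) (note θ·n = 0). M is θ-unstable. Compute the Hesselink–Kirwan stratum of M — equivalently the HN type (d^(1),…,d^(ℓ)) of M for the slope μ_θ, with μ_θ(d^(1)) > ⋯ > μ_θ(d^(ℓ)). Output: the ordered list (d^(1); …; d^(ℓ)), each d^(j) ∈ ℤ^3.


Via rank(M_{q-1}∘⋯∘M_p): M ≅ I[1,1]^2, I[1,3], I[3,3]^3.
μ_θ-semistable layers: μ^(1)=11; μ^(2)=17/3; μ^(3)=-13

((2, 0, 0); (1, 1, 1); (0, 0, 3))


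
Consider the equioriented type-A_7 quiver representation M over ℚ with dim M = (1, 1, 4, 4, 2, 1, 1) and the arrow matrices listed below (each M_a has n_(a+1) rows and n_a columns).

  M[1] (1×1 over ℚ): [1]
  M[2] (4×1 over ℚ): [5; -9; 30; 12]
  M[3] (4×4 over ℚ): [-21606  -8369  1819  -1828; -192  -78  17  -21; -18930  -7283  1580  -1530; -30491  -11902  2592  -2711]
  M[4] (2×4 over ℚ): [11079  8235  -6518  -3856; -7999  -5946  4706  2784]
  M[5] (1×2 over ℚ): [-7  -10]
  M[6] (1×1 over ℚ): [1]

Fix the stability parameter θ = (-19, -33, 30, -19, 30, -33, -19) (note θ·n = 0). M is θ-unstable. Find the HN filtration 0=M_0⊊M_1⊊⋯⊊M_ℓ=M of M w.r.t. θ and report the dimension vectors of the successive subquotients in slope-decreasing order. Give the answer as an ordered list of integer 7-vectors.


Interval decomposition of M: I[1,7], I[3,4]^2, I[3,5].
HN type (ℓ=4): μ^(1)=30; μ^(2)=11/2; μ^(3)=-11/5; μ^(4)=-26

((0, 0, 0, 0, 1, 0, 0); (0, 0, 3, 3, 0, 0, 0); (0, 0, 1, 1, 1, 1, 1); (1, 1, 0, 0, 0, 0, 0))


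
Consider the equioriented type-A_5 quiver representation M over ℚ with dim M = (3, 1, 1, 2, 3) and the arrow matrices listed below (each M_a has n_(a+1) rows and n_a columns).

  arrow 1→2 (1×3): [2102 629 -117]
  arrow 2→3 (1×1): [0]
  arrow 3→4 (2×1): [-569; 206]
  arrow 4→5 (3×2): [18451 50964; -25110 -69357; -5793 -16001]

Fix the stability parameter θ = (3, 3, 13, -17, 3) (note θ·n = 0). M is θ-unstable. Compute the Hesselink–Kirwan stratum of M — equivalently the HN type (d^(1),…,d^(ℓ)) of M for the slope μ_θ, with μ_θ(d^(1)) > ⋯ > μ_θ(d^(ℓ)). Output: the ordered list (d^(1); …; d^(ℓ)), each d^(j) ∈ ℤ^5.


Interval decomposition of M: I[1,1]^2, I[1,2], I[3,5], I[4,5], I[5,5].
HN type (ℓ=3): μ^(1)=3; μ^(2)=-2; μ^(3)=-17

((3, 1, 0, 0, 3); (0, 0, 1, 1, 0); (0, 0, 0, 1, 0))


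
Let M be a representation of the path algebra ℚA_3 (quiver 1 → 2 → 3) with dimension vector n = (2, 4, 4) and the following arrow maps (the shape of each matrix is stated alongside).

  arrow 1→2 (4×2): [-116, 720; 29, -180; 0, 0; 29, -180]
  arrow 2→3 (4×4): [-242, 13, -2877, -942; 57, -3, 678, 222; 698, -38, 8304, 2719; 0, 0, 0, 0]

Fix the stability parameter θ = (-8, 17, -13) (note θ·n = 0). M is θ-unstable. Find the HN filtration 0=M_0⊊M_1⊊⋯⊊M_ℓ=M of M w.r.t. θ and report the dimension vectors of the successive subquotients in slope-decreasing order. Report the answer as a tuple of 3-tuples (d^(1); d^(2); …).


Via rank(M_{q-1}∘⋯∘M_p): M ≅ I[1,1], I[1,3], I[2,2], I[2,3]^2, I[3,3].
μ_θ-semistable layers: μ^(1)=17; μ^(2)=2; μ^(3)=-8; μ^(4)=-13

((0, 1, 0); (0, 3, 3); (2, 0, 0); (0, 0, 1))


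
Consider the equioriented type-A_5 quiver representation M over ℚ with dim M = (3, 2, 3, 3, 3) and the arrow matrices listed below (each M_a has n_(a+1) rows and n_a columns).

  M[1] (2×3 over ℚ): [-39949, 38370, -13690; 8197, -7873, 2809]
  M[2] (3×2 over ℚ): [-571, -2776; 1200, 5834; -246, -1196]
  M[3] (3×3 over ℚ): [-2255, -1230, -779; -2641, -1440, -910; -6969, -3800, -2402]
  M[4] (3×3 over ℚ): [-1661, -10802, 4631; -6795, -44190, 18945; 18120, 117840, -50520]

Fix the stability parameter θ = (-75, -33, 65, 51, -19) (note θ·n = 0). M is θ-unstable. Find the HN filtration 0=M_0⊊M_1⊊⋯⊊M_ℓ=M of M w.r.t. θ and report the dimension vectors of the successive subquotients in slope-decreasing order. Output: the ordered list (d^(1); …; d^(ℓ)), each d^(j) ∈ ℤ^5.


Barcode: M ≅ I[1,1], I[1,3], I[1,4], I[3,5], I[4,4], I[5,5]^2. HN layers by μ_θ (7 steps, strictly decreasing):
  μ^(1)=65; μ^(2)=58; μ^(3)=51; μ^(4)=97/3; μ^(5)=-19; μ^(6)=-33; μ^(7)=-75

((0, 0, 1, 0, 0); (0, 0, 1, 1, 0); (0, 0, 0, 1, 0); (0, 0, 1, 1, 1); (0, 0, 0, 0, 2); (0, 2, 0, 0, 0); (3, 0, 0, 0, 0))


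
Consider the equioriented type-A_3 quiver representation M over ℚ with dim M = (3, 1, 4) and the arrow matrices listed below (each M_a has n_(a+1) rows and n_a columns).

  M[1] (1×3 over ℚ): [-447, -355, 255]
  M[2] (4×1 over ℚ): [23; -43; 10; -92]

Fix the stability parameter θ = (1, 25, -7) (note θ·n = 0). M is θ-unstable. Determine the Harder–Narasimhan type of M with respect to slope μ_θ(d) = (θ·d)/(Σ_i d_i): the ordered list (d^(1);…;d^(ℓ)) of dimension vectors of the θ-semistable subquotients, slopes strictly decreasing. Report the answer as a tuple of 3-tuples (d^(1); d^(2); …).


Barcode: M ≅ I[1,1]^2, I[1,3], I[3,3]^3. HN layers by μ_θ (3 steps, strictly decreasing):
  μ^(1)=9; μ^(2)=1; μ^(3)=-7

((0, 1, 1); (3, 0, 0); (0, 0, 3))


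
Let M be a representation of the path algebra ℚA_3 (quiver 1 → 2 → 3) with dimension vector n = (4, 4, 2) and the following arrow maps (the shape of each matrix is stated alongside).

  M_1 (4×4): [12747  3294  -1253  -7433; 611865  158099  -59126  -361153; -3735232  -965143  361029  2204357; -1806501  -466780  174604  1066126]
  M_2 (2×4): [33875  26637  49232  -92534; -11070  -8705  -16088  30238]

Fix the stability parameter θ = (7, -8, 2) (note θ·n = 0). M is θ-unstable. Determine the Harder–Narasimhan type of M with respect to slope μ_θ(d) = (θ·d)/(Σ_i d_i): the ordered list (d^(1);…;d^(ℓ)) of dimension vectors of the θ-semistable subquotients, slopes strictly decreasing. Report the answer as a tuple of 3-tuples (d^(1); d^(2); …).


Barcode: M ≅ I[1,2]^2, I[1,3]^2. HN layers by μ_θ (2 steps, strictly decreasing):
  μ^(1)=2; μ^(2)=-1/2

((0, 0, 2); (4, 4, 0))


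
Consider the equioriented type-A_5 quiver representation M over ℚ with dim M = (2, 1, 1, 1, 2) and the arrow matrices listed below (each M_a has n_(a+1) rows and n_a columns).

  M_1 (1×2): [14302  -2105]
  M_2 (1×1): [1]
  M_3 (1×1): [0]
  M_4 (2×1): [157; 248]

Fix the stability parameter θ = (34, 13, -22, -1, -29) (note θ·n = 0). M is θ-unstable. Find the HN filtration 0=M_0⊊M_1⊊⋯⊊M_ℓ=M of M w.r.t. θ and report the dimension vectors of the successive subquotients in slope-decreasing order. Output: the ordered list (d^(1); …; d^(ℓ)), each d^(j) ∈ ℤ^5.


Interval decomposition of M: I[1,1], I[1,3], I[4,5], I[5,5].
HN type (ℓ=4): μ^(1)=34; μ^(2)=25/3; μ^(3)=-15; μ^(4)=-29

((1, 0, 0, 0, 0); (1, 1, 1, 0, 0); (0, 0, 0, 1, 1); (0, 0, 0, 0, 1))


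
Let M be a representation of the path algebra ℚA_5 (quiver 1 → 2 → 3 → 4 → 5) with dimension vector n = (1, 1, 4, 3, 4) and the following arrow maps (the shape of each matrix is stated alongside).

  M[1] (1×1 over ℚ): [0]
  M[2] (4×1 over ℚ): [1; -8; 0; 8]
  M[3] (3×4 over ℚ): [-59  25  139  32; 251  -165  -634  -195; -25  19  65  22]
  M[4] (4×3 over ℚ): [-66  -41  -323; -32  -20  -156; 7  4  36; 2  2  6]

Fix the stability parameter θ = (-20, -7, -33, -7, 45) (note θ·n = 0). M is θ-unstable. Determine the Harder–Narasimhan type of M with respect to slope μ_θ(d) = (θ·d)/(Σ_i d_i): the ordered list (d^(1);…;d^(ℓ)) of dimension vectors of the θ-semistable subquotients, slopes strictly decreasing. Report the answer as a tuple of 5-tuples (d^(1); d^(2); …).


Interval decomposition of M: I[1,1], I[2,5], I[3,3], I[3,4], I[3,5], I[5,5]^2.
HN type (ℓ=4): μ^(1)=45; μ^(2)=-7; μ^(3)=-20; μ^(4)=-33

((0, 0, 0, 0, 4); (0, 0, 0, 3, 0); (1, 1, 1, 0, 0); (0, 0, 3, 0, 0))


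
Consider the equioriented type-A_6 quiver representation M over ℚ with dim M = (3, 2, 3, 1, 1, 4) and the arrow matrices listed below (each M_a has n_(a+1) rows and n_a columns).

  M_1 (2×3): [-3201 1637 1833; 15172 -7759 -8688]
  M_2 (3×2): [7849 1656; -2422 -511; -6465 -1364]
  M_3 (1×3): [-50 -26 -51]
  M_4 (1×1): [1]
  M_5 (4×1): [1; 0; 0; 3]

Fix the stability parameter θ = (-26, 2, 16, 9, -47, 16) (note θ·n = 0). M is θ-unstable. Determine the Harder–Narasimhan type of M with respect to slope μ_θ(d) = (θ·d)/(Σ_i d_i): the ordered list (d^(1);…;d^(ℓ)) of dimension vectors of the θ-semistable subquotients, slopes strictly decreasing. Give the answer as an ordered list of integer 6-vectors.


Interval decomposition of M: I[1,1], I[1,3], I[1,6], I[3,3], I[6,6]^3.
HN type (ℓ=4): μ^(1)=16; μ^(2)=2; μ^(3)=-5; μ^(4)=-26

((0, 0, 2, 0, 0, 4); (0, 1, 0, 0, 0, 0); (0, 1, 1, 1, 1, 0); (3, 0, 0, 0, 0, 0))


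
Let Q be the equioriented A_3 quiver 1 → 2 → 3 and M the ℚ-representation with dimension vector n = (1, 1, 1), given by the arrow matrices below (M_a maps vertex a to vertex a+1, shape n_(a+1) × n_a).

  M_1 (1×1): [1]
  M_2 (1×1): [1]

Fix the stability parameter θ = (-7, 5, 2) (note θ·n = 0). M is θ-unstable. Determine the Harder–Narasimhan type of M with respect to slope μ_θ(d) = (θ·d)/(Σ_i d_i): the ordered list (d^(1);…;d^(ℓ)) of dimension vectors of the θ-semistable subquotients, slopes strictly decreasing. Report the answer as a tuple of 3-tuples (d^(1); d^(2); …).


Interval decomposition of M: I[1,3].
HN type (ℓ=2): μ^(1)=7/2; μ^(2)=-7

((0, 1, 1); (1, 0, 0))


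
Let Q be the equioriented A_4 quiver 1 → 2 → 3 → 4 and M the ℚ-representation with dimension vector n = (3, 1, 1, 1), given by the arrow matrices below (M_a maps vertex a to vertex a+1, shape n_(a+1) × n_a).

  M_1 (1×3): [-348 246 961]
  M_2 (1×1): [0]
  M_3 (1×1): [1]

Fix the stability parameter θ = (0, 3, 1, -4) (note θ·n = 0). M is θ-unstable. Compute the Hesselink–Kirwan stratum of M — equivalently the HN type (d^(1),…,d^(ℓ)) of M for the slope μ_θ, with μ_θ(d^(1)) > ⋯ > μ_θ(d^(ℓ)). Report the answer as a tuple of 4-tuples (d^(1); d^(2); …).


Barcode: M ≅ I[1,1]^2, I[1,2], I[3,4]. HN layers by μ_θ (3 steps, strictly decreasing):
  μ^(1)=3; μ^(2)=0; μ^(3)=-3/2

((0, 1, 0, 0); (3, 0, 0, 0); (0, 0, 1, 1))


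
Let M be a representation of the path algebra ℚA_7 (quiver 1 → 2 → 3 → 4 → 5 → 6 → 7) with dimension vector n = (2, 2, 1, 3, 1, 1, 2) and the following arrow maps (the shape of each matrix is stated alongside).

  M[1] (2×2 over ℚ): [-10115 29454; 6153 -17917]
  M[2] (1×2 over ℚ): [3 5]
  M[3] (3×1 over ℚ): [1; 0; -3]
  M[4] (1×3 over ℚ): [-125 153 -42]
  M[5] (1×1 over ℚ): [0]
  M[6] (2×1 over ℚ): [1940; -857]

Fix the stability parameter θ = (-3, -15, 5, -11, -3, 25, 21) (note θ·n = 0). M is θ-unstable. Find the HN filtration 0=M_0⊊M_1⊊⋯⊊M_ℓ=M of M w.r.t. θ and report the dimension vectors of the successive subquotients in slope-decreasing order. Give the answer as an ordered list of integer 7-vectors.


Barcode: M ≅ I[1,2], I[1,5], I[4,4]^2, I[6,7], I[7,7]. HN layers by μ_θ (5 steps, strictly decreasing):
  μ^(1)=23; μ^(2)=21; μ^(3)=-3; μ^(4)=-9; μ^(5)=-11

((0, 0, 0, 0, 0, 1, 1); (0, 0, 0, 0, 0, 0, 1); (0, 0, 1, 1, 1, 0, 0); (2, 2, 0, 0, 0, 0, 0); (0, 0, 0, 2, 0, 0, 0))


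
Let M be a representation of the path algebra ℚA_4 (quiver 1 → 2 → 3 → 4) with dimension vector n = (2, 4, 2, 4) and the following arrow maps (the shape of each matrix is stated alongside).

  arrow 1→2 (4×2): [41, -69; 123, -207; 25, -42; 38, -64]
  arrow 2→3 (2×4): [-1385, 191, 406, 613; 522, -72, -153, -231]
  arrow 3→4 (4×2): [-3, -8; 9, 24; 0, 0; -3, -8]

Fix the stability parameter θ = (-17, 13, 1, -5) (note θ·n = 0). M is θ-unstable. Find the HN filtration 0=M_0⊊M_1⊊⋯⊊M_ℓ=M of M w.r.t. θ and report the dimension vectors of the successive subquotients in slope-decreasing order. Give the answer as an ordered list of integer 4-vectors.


Interval decomposition of M: I[1,2], I[1,3], I[2,2], I[2,4], I[4,4]^3.
HN type (ℓ=5): μ^(1)=13; μ^(2)=7; μ^(3)=3; μ^(4)=-5; μ^(5)=-17

((0, 2, 0, 0); (0, 1, 1, 0); (0, 1, 1, 1); (0, 0, 0, 3); (2, 0, 0, 0))


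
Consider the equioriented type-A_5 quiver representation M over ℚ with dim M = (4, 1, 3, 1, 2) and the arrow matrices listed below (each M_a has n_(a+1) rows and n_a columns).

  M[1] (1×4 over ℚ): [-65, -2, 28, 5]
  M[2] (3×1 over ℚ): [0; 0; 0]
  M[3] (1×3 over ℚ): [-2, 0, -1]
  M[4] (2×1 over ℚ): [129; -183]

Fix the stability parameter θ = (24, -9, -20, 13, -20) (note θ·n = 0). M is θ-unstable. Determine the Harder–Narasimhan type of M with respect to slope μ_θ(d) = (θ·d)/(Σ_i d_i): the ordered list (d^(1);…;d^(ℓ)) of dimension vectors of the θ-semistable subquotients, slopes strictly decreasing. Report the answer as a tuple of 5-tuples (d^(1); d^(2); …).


Interval decomposition of M: I[1,1]^3, I[1,2], I[3,3]^2, I[3,5], I[5,5].
HN type (ℓ=4): μ^(1)=24; μ^(2)=15/2; μ^(3)=-7/2; μ^(4)=-20

((3, 0, 0, 0, 0); (1, 1, 0, 0, 0); (0, 0, 0, 1, 1); (0, 0, 3, 0, 1))


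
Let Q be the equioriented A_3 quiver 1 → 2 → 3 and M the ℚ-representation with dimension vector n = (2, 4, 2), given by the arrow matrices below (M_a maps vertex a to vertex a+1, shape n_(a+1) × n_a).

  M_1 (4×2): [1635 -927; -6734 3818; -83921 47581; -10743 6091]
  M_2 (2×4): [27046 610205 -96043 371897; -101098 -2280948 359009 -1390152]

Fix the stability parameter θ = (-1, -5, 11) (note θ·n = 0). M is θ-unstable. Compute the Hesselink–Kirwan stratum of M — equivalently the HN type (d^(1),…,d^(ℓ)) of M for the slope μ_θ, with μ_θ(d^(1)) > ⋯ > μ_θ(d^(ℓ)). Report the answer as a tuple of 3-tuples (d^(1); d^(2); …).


Via rank(M_{q-1}∘⋯∘M_p): M ≅ I[1,3]^2, I[2,2]^2.
μ_θ-semistable layers: μ^(1)=11; μ^(2)=-3; μ^(3)=-5

((0, 0, 2); (2, 2, 0); (0, 2, 0))


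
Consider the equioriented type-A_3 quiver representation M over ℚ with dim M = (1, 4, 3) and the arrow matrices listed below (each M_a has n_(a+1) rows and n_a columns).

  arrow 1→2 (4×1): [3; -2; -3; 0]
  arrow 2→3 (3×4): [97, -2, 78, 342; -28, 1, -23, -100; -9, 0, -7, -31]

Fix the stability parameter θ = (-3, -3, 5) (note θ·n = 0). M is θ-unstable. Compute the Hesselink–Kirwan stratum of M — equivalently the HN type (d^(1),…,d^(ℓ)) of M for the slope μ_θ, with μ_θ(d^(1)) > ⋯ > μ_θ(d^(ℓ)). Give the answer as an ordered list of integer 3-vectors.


Barcode: M ≅ I[1,3], I[2,2], I[2,3]^2. HN layers by μ_θ (2 steps, strictly decreasing):
  μ^(1)=5; μ^(2)=-3

((0, 0, 3); (1, 4, 0))


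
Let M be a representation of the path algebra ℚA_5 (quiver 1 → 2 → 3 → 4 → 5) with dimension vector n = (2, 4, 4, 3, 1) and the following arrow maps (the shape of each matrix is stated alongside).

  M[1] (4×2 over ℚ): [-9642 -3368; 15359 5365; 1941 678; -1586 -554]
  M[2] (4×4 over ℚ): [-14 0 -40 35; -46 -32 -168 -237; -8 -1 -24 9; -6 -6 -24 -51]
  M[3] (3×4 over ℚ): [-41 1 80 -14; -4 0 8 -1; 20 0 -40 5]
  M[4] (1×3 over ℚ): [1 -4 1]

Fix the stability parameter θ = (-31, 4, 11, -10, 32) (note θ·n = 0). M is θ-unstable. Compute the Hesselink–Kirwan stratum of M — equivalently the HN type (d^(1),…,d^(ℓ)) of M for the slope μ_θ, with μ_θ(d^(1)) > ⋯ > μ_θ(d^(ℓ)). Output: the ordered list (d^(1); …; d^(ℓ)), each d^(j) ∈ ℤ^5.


Barcode: M ≅ I[1,2], I[1,3], I[2,2], I[2,5], I[3,3], I[3,4], I[4,4]. HN layers by μ_θ (7 steps, strictly decreasing):
  μ^(1)=32; μ^(2)=11; μ^(3)=4; μ^(4)=5/3; μ^(5)=1/2; μ^(6)=-10; μ^(7)=-31

((0, 0, 0, 0, 1); (0, 0, 2, 0, 0); (0, 3, 0, 0, 0); (0, 1, 1, 1, 0); (0, 0, 1, 1, 0); (0, 0, 0, 1, 0); (2, 0, 0, 0, 0))


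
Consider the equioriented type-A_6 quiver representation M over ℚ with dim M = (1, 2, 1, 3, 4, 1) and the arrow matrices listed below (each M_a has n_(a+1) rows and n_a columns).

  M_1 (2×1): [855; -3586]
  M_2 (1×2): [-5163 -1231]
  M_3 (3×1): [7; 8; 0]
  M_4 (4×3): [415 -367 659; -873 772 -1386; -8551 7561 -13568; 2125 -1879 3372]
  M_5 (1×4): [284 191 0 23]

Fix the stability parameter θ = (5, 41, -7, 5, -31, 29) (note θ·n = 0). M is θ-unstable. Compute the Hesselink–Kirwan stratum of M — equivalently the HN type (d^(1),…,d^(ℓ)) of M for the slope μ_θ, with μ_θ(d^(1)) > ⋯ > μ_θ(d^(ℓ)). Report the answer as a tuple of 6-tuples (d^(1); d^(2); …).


Barcode: M ≅ I[1,5], I[2,2], I[4,5], I[4,6], I[5,5]. HN layers by μ_θ (5 steps, strictly decreasing):
  μ^(1)=41; μ^(2)=29; μ^(3)=13/5; μ^(4)=-13; μ^(5)=-31

((0, 1, 0, 0, 0, 0); (0, 0, 0, 0, 0, 1); (1, 1, 1, 1, 1, 0); (0, 0, 0, 2, 2, 0); (0, 0, 0, 0, 1, 0))


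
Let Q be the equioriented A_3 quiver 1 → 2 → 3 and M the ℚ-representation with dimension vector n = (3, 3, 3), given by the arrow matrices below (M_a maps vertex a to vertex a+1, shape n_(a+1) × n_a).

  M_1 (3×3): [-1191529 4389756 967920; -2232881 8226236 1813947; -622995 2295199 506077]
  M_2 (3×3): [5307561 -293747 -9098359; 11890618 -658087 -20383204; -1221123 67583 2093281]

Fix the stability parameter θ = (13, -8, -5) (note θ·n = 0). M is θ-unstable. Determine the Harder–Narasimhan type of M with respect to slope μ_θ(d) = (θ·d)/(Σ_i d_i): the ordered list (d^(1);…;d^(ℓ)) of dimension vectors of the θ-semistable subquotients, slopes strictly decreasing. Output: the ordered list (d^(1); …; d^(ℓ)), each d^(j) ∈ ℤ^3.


Interval decomposition of M: I[1,2], I[1,3]^2, I[3,3].
HN type (ℓ=3): μ^(1)=5/2; μ^(2)=0; μ^(3)=-5

((1, 1, 0); (2, 2, 2); (0, 0, 1))


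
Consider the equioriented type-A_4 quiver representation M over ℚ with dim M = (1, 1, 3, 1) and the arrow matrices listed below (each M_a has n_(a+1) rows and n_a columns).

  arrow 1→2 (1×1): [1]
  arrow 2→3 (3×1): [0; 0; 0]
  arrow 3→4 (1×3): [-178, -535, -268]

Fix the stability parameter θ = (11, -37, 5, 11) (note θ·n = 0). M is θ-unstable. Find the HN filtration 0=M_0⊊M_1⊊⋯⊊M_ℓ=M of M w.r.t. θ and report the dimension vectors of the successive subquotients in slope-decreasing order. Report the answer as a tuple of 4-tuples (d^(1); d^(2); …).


Interval decomposition of M: I[1,2], I[3,3]^2, I[3,4].
HN type (ℓ=3): μ^(1)=11; μ^(2)=5; μ^(3)=-13

((0, 0, 0, 1); (0, 0, 3, 0); (1, 1, 0, 0))


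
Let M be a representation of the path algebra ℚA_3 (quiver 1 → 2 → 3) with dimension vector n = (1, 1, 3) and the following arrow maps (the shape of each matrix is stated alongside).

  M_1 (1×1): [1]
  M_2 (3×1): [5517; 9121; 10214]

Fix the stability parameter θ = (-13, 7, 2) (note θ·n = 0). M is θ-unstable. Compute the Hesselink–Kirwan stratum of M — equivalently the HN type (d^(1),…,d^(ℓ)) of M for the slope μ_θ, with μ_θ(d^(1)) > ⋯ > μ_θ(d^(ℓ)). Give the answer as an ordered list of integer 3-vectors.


Barcode: M ≅ I[1,3], I[3,3]^2. HN layers by μ_θ (3 steps, strictly decreasing):
  μ^(1)=9/2; μ^(2)=2; μ^(3)=-13

((0, 1, 1); (0, 0, 2); (1, 0, 0))


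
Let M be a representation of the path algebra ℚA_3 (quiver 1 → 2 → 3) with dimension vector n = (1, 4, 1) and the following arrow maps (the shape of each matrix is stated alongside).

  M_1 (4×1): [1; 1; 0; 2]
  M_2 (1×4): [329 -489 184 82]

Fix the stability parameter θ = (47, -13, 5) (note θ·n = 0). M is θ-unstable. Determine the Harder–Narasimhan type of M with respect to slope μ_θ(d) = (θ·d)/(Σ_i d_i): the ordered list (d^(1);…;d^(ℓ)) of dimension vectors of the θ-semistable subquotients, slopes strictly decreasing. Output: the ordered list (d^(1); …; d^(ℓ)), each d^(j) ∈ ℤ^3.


Via rank(M_{q-1}∘⋯∘M_p): M ≅ I[1,3], I[2,2]^3.
μ_θ-semistable layers: μ^(1)=13; μ^(2)=-13

((1, 1, 1); (0, 3, 0))


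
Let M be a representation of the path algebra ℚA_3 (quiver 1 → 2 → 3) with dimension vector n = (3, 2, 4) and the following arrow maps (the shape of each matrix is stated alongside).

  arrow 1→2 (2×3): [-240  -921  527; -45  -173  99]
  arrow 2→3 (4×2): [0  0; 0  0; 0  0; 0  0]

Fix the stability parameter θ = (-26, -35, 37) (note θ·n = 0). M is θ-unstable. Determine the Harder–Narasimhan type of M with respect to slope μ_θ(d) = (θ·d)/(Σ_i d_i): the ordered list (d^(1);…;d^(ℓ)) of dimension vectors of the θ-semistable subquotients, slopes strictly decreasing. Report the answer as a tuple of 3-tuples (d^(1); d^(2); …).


Interval decomposition of M: I[1,1], I[1,2]^2, I[3,3]^4.
HN type (ℓ=3): μ^(1)=37; μ^(2)=-26; μ^(3)=-61/2

((0, 0, 4); (1, 0, 0); (2, 2, 0))


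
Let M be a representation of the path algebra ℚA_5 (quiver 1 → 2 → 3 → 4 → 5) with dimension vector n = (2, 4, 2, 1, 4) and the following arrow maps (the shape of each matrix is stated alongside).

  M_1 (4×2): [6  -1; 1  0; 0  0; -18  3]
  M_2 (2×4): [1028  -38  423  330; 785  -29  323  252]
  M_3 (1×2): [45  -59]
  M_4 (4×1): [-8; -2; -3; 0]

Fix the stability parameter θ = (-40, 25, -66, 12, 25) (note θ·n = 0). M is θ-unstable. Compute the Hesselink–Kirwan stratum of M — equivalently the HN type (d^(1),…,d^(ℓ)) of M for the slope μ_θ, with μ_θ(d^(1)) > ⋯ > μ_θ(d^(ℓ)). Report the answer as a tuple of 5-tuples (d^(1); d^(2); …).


Via rank(M_{q-1}∘⋯∘M_p): M ≅ I[1,2], I[1,5], I[2,2], I[2,3], I[5,5]^3.
μ_θ-semistable layers: μ^(1)=25; μ^(2)=12; μ^(3)=-41/2; μ^(4)=-40

((0, 2, 0, 0, 4); (0, 0, 0, 1, 0); (0, 2, 2, 0, 0); (2, 0, 0, 0, 0))


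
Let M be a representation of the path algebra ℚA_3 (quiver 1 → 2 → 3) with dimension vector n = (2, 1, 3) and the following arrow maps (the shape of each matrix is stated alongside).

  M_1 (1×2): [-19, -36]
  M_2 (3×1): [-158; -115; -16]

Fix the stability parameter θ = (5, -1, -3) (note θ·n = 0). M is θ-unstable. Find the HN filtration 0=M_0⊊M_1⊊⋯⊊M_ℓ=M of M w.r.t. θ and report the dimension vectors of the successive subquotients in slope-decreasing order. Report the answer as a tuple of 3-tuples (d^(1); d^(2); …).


Via rank(M_{q-1}∘⋯∘M_p): M ≅ I[1,1], I[1,3], I[3,3]^2.
μ_θ-semistable layers: μ^(1)=5; μ^(2)=1/3; μ^(3)=-3

((1, 0, 0); (1, 1, 1); (0, 0, 2))
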